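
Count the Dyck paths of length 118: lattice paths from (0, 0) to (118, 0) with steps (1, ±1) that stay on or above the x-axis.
C_59 = 405944995127576985730643443367112

These Dyck paths are counted by the Catalan number C_n = (1/(n + 1)) · C(2n, n). For n = 59: C_59 = (1/60) · C(118, 59) = 24356699707654619143838606602026720/60 = 405944995127576985730643443367112.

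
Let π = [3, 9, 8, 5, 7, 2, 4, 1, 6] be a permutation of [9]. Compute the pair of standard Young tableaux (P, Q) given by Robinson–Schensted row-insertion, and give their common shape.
P = [1, 4, 6] / [2, 5, 7] / [3] / [8] / [9];  Q = [1, 2, 5] / [3, 7, 9] / [4] / [6] / [8];  common shape = (3, 3, 1, 1, 1)

Row-insert the values π_1, π_2, … into P one at a time, bumping the leftmost entry strictly greater than the inserted value down to the next row. The recording tableau Q records, in position (i, j), the step at which that cell was added to P.
  Insert 3 (step 1): P = [3];  Q = [1]
  Insert 9 (step 2): P = [3, 9];  Q = [1, 2]
  Insert 8 (step 3): P = [3, 8] / [9];  Q = [1, 2] / [3]
  Insert 5 (step 4): P = [3, 5] / [8] / [9];  Q = [1, 2] / [3] / [4]
  Insert 7 (step 5): P = [3, 5, 7] / [8] / [9];  Q = [1, 2, 5] / [3] / [4]
  Insert 2 (step 6): P = [2, 5, 7] / [3] / [8] / [9];  Q = [1, 2, 5] / [3] / [4] / [6]
  Insert 4 (step 7): P = [2, 4, 7] / [3, 5] / [8] / [9];  Q = [1, 2, 5] / [3, 7] / [4] / [6]
  Insert 1 (step 8): P = [1, 4, 7] / [2, 5] / [3] / [8] / [9];  Q = [1, 2, 5] / [3, 7] / [4] / [6] / [8]
  Insert 6 (step 9): P = [1, 4, 6] / [2, 5, 7] / [3] / [8] / [9];  Q = [1, 2, 5] / [3, 7, 9] / [4] / [6] / [8]
Final shape: (3, 3, 1, 1, 1).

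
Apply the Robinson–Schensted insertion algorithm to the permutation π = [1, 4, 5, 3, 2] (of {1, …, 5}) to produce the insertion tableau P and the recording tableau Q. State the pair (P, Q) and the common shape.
P = [1, 2, 5] / [3] / [4];  Q = [1, 2, 3] / [4] / [5];  common shape = (3, 1, 1)

Row-insert the values π_1, π_2, … into P one at a time, bumping the leftmost entry strictly greater than the inserted value down to the next row. The recording tableau Q records, in position (i, j), the step at which that cell was added to P.
  Insert 1 (step 1): P = [1];  Q = [1]
  Insert 4 (step 2): P = [1, 4];  Q = [1, 2]
  Insert 5 (step 3): P = [1, 4, 5];  Q = [1, 2, 3]
  Insert 3 (step 4): P = [1, 3, 5] / [4];  Q = [1, 2, 3] / [4]
  Insert 2 (step 5): P = [1, 2, 5] / [3] / [4];  Q = [1, 2, 3] / [4] / [5]
Final shape: (3, 1, 1).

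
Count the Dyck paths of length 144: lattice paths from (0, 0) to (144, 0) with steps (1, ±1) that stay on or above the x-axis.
C_72 = 20276890389709399862928998568254641025700

These Dyck paths are counted by the Catalan number C_n = (1/(n + 1)) · C(2n, n). For n = 72: C_72 = (1/73) · C(144, 72) = 1480212998448786189993816895482588794876100/73 = 20276890389709399862928998568254641025700.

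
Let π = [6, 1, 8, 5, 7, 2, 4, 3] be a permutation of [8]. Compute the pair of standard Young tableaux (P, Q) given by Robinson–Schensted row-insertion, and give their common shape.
P = [1, 2, 3] / [4, 7] / [5, 8] / [6];  Q = [1, 3, 5] / [2, 4] / [6, 7] / [8];  common shape = (3, 2, 2, 1)

Row-insert the values π_1, π_2, … into P one at a time, bumping the leftmost entry strictly greater than the inserted value down to the next row. The recording tableau Q records, in position (i, j), the step at which that cell was added to P.
  Insert 6 (step 1): P = [6];  Q = [1]
  Insert 1 (step 2): P = [1] / [6];  Q = [1] / [2]
  Insert 8 (step 3): P = [1, 8] / [6];  Q = [1, 3] / [2]
  Insert 5 (step 4): P = [1, 5] / [6, 8];  Q = [1, 3] / [2, 4]
  Insert 7 (step 5): P = [1, 5, 7] / [6, 8];  Q = [1, 3, 5] / [2, 4]
  Insert 2 (step 6): P = [1, 2, 7] / [5, 8] / [6];  Q = [1, 3, 5] / [2, 4] / [6]
  Insert 4 (step 7): P = [1, 2, 4] / [5, 7] / [6, 8];  Q = [1, 3, 5] / [2, 4] / [6, 7]
  Insert 3 (step 8): P = [1, 2, 3] / [4, 7] / [5, 8] / [6];  Q = [1, 3, 5] / [2, 4] / [6, 7] / [8]
Final shape: (3, 2, 2, 1).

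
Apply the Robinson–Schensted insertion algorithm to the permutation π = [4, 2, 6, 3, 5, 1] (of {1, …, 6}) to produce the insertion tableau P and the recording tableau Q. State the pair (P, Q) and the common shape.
P = [1, 3, 5] / [2, 6] / [4];  Q = [1, 3, 5] / [2, 4] / [6];  common shape = (3, 2, 1)

Row-insert the values π_1, π_2, … into P one at a time, bumping the leftmost entry strictly greater than the inserted value down to the next row. The recording tableau Q records, in position (i, j), the step at which that cell was added to P.
  Insert 4 (step 1): P = [4];  Q = [1]
  Insert 2 (step 2): P = [2] / [4];  Q = [1] / [2]
  Insert 6 (step 3): P = [2, 6] / [4];  Q = [1, 3] / [2]
  Insert 3 (step 4): P = [2, 3] / [4, 6];  Q = [1, 3] / [2, 4]
  Insert 5 (step 5): P = [2, 3, 5] / [4, 6];  Q = [1, 3, 5] / [2, 4]
  Insert 1 (step 6): P = [1, 3, 5] / [2, 6] / [4];  Q = [1, 3, 5] / [2, 4] / [6]
Final shape: (3, 2, 1).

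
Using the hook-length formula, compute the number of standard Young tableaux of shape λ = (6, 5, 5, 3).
# SYT of shape (6, 5, 5, 3) = 6651216

Hook-length formula: f^λ = n! / Π hook(c), product over all cells c of the Young diagram. For λ = (6, 5, 5, 3), n = 19 boxes. Hook lengths by row (left-to-right, top-to-bottom): [9, 8, 7, 5, 4, 1]; [7, 6, 5, 3, 2]; [6, 5, 4, 2, 1]; [3, 2, 1]. Product of hooks = 18289152000. So f^λ = 19! / 18289152000 = 121645100408832000 / 18289152000 = 6651216.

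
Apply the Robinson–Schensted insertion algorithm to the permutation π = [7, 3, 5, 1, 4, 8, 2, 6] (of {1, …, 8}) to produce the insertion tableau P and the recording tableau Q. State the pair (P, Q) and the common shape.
P = [1, 2, 6] / [3, 4, 8] / [5] / [7];  Q = [1, 3, 6] / [2, 5, 8] / [4] / [7];  common shape = (3, 3, 1, 1)

Row-insert the values π_1, π_2, … into P one at a time, bumping the leftmost entry strictly greater than the inserted value down to the next row. The recording tableau Q records, in position (i, j), the step at which that cell was added to P.
  Insert 7 (step 1): P = [7];  Q = [1]
  Insert 3 (step 2): P = [3] / [7];  Q = [1] / [2]
  Insert 5 (step 3): P = [3, 5] / [7];  Q = [1, 3] / [2]
  Insert 1 (step 4): P = [1, 5] / [3] / [7];  Q = [1, 3] / [2] / [4]
  Insert 4 (step 5): P = [1, 4] / [3, 5] / [7];  Q = [1, 3] / [2, 5] / [4]
  Insert 8 (step 6): P = [1, 4, 8] / [3, 5] / [7];  Q = [1, 3, 6] / [2, 5] / [4]
  Insert 2 (step 7): P = [1, 2, 8] / [3, 4] / [5] / [7];  Q = [1, 3, 6] / [2, 5] / [4] / [7]
  Insert 6 (step 8): P = [1, 2, 6] / [3, 4, 8] / [5] / [7];  Q = [1, 3, 6] / [2, 5, 8] / [4] / [7]
Final shape: (3, 3, 1, 1).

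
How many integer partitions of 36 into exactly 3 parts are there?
p(36, 3 parts) = 108

Partitions of n into exactly k parts are in bijection with partitions of n − k into at most k parts (subtract 1 from each part). So p(36, exactly 3) = p(33, parts ≤ 3). Computing via the recurrence p(m, j) = p(m, j−1) + p(m−j, j) gives 108.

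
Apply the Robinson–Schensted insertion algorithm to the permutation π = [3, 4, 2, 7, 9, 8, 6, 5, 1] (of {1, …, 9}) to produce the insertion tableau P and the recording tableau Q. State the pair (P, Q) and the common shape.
P = [1, 4, 5, 8] / [2, 6] / [3] / [7] / [9];  Q = [1, 2, 4, 5] / [3, 6] / [7] / [8] / [9];  common shape = (4, 2, 1, 1, 1)

Row-insert the values π_1, π_2, … into P one at a time, bumping the leftmost entry strictly greater than the inserted value down to the next row. The recording tableau Q records, in position (i, j), the step at which that cell was added to P.
  Insert 3 (step 1): P = [3];  Q = [1]
  Insert 4 (step 2): P = [3, 4];  Q = [1, 2]
  Insert 2 (step 3): P = [2, 4] / [3];  Q = [1, 2] / [3]
  Insert 7 (step 4): P = [2, 4, 7] / [3];  Q = [1, 2, 4] / [3]
  Insert 9 (step 5): P = [2, 4, 7, 9] / [3];  Q = [1, 2, 4, 5] / [3]
  Insert 8 (step 6): P = [2, 4, 7, 8] / [3, 9];  Q = [1, 2, 4, 5] / [3, 6]
  Insert 6 (step 7): P = [2, 4, 6, 8] / [3, 7] / [9];  Q = [1, 2, 4, 5] / [3, 6] / [7]
  Insert 5 (step 8): P = [2, 4, 5, 8] / [3, 6] / [7] / [9];  Q = [1, 2, 4, 5] / [3, 6] / [7] / [8]
  Insert 1 (step 9): P = [1, 4, 5, 8] / [2, 6] / [3] / [7] / [9];  Q = [1, 2, 4, 5] / [3, 6] / [7] / [8] / [9]
Final shape: (4, 2, 1, 1, 1).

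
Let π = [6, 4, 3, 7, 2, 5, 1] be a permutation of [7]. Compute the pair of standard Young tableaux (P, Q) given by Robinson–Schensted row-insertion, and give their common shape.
P = [1, 5] / [2, 7] / [3] / [4] / [6];  Q = [1, 4] / [2, 6] / [3] / [5] / [7];  common shape = (2, 2, 1, 1, 1)

Row-insert the values π_1, π_2, … into P one at a time, bumping the leftmost entry strictly greater than the inserted value down to the next row. The recording tableau Q records, in position (i, j), the step at which that cell was added to P.
  Insert 6 (step 1): P = [6];  Q = [1]
  Insert 4 (step 2): P = [4] / [6];  Q = [1] / [2]
  Insert 3 (step 3): P = [3] / [4] / [6];  Q = [1] / [2] / [3]
  Insert 7 (step 4): P = [3, 7] / [4] / [6];  Q = [1, 4] / [2] / [3]
  Insert 2 (step 5): P = [2, 7] / [3] / [4] / [6];  Q = [1, 4] / [2] / [3] / [5]
  Insert 5 (step 6): P = [2, 5] / [3, 7] / [4] / [6];  Q = [1, 4] / [2, 6] / [3] / [5]
  Insert 1 (step 7): P = [1, 5] / [2, 7] / [3] / [4] / [6];  Q = [1, 4] / [2, 6] / [3] / [5] / [7]
Final shape: (2, 2, 1, 1, 1).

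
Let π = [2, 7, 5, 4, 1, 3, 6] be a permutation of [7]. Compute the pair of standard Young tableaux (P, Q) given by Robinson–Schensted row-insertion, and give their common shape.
P = [1, 3, 6] / [2, 4] / [5] / [7];  Q = [1, 2, 7] / [3, 6] / [4] / [5];  common shape = (3, 2, 1, 1)

Row-insert the values π_1, π_2, … into P one at a time, bumping the leftmost entry strictly greater than the inserted value down to the next row. The recording tableau Q records, in position (i, j), the step at which that cell was added to P.
  Insert 2 (step 1): P = [2];  Q = [1]
  Insert 7 (step 2): P = [2, 7];  Q = [1, 2]
  Insert 5 (step 3): P = [2, 5] / [7];  Q = [1, 2] / [3]
  Insert 4 (step 4): P = [2, 4] / [5] / [7];  Q = [1, 2] / [3] / [4]
  Insert 1 (step 5): P = [1, 4] / [2] / [5] / [7];  Q = [1, 2] / [3] / [4] / [5]
  Insert 3 (step 6): P = [1, 3] / [2, 4] / [5] / [7];  Q = [1, 2] / [3, 6] / [4] / [5]
  Insert 6 (step 7): P = [1, 3, 6] / [2, 4] / [5] / [7];  Q = [1, 2, 7] / [3, 6] / [4] / [5]
Final shape: (3, 2, 1, 1).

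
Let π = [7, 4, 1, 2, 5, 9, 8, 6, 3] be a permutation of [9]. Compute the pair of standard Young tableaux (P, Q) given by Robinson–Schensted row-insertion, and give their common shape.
P = [1, 2, 3, 6] / [4, 5] / [7, 8] / [9];  Q = [1, 4, 5, 6] / [2, 7] / [3, 8] / [9];  common shape = (4, 2, 2, 1)

Row-insert the values π_1, π_2, … into P one at a time, bumping the leftmost entry strictly greater than the inserted value down to the next row. The recording tableau Q records, in position (i, j), the step at which that cell was added to P.
  Insert 7 (step 1): P = [7];  Q = [1]
  Insert 4 (step 2): P = [4] / [7];  Q = [1] / [2]
  Insert 1 (step 3): P = [1] / [4] / [7];  Q = [1] / [2] / [3]
  Insert 2 (step 4): P = [1, 2] / [4] / [7];  Q = [1, 4] / [2] / [3]
  Insert 5 (step 5): P = [1, 2, 5] / [4] / [7];  Q = [1, 4, 5] / [2] / [3]
  Insert 9 (step 6): P = [1, 2, 5, 9] / [4] / [7];  Q = [1, 4, 5, 6] / [2] / [3]
  Insert 8 (step 7): P = [1, 2, 5, 8] / [4, 9] / [7];  Q = [1, 4, 5, 6] / [2, 7] / [3]
  Insert 6 (step 8): P = [1, 2, 5, 6] / [4, 8] / [7, 9];  Q = [1, 4, 5, 6] / [2, 7] / [3, 8]
  Insert 3 (step 9): P = [1, 2, 3, 6] / [4, 5] / [7, 8] / [9];  Q = [1, 4, 5, 6] / [2, 7] / [3, 8] / [9]
Final shape: (4, 2, 2, 1).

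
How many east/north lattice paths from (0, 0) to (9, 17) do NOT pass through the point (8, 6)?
Number of paths = 3088514

Total paths from (0, 0) to (9, 17): C(26, 9) = 3124550. Paths through (8, 6): (paths (0, 0) → (8, 6)) × (paths (8, 6) → (9, 17)) = C(14, 8) · C(12, 1) = 3003 · 12 = 36036. Avoidance count = 3124550 − 36036 = 3088514.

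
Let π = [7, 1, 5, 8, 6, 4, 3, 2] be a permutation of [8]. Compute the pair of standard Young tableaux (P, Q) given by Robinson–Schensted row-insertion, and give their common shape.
P = [1, 2, 6] / [3, 8] / [4] / [5] / [7];  Q = [1, 3, 4] / [2, 5] / [6] / [7] / [8];  common shape = (3, 2, 1, 1, 1)

Row-insert the values π_1, π_2, … into P one at a time, bumping the leftmost entry strictly greater than the inserted value down to the next row. The recording tableau Q records, in position (i, j), the step at which that cell was added to P.
  Insert 7 (step 1): P = [7];  Q = [1]
  Insert 1 (step 2): P = [1] / [7];  Q = [1] / [2]
  Insert 5 (step 3): P = [1, 5] / [7];  Q = [1, 3] / [2]
  Insert 8 (step 4): P = [1, 5, 8] / [7];  Q = [1, 3, 4] / [2]
  Insert 6 (step 5): P = [1, 5, 6] / [7, 8];  Q = [1, 3, 4] / [2, 5]
  Insert 4 (step 6): P = [1, 4, 6] / [5, 8] / [7];  Q = [1, 3, 4] / [2, 5] / [6]
  Insert 3 (step 7): P = [1, 3, 6] / [4, 8] / [5] / [7];  Q = [1, 3, 4] / [2, 5] / [6] / [7]
  Insert 2 (step 8): P = [1, 2, 6] / [3, 8] / [4] / [5] / [7];  Q = [1, 3, 4] / [2, 5] / [6] / [7] / [8]
Final shape: (3, 2, 1, 1, 1).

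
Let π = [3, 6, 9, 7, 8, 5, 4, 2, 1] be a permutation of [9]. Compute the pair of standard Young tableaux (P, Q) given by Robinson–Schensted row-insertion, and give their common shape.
P = [1, 4, 7, 8] / [2] / [3] / [5] / [6] / [9];  Q = [1, 2, 3, 5] / [4] / [6] / [7] / [8] / [9];  common shape = (4, 1, 1, 1, 1, 1)

Row-insert the values π_1, π_2, … into P one at a time, bumping the leftmost entry strictly greater than the inserted value down to the next row. The recording tableau Q records, in position (i, j), the step at which that cell was added to P.
  Insert 3 (step 1): P = [3];  Q = [1]
  Insert 6 (step 2): P = [3, 6];  Q = [1, 2]
  Insert 9 (step 3): P = [3, 6, 9];  Q = [1, 2, 3]
  Insert 7 (step 4): P = [3, 6, 7] / [9];  Q = [1, 2, 3] / [4]
  Insert 8 (step 5): P = [3, 6, 7, 8] / [9];  Q = [1, 2, 3, 5] / [4]
  Insert 5 (step 6): P = [3, 5, 7, 8] / [6] / [9];  Q = [1, 2, 3, 5] / [4] / [6]
  Insert 4 (step 7): P = [3, 4, 7, 8] / [5] / [6] / [9];  Q = [1, 2, 3, 5] / [4] / [6] / [7]
  Insert 2 (step 8): P = [2, 4, 7, 8] / [3] / [5] / [6] / [9];  Q = [1, 2, 3, 5] / [4] / [6] / [7] / [8]
  Insert 1 (step 9): P = [1, 4, 7, 8] / [2] / [3] / [5] / [6] / [9];  Q = [1, 2, 3, 5] / [4] / [6] / [7] / [8] / [9]
Final shape: (4, 1, 1, 1, 1, 1).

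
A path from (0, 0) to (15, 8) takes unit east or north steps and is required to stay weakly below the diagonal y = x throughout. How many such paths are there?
Number of paths = 245157

By the reflection principle (André's argument), the number of monotone paths to (15, 8) with n ≤ m that never go above y = x is C(23, 15) − C(23, 16) = 490314 − 245157 = 245157.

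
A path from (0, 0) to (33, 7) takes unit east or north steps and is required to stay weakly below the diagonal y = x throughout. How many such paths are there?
Number of paths = 14805180

By the reflection principle (André's argument), the number of monotone paths to (33, 7) with n ≤ m that never go above y = x is C(40, 33) − C(40, 34) = 18643560 − 3838380 = 14805180.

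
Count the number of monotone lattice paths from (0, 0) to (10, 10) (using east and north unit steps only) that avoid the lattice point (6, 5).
Number of paths = 126544

Total paths from (0, 0) to (10, 10): C(20, 10) = 184756. Paths through (6, 5): (paths (0, 0) → (6, 5)) × (paths (6, 5) → (10, 10)) = C(11, 6) · C(9, 4) = 462 · 126 = 58212. Avoidance count = 184756 − 58212 = 126544.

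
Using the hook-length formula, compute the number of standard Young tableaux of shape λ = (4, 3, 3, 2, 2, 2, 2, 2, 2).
# SYT of shape (4, 3, 3, 2, 2, 2, 2, 2, 2) = 45265220

Hook-length formula: f^λ = n! / Π hook(c), product over all cells c of the Young diagram. For λ = (4, 3, 3, 2, 2, 2, 2, 2, 2), n = 22 boxes. Hook lengths by row (left-to-right, top-to-bottom): [12, 11, 4, 1]; [10, 9, 2]; [9, 8, 1]; [7, 6]; [6, 5]; [5, 4]; [4, 3]; [3, 2]; [2, 1]. Product of hooks = 24831442944000. So f^λ = 22! / 24831442944000 = 1124000727777607680000 / 24831442944000 = 45265220.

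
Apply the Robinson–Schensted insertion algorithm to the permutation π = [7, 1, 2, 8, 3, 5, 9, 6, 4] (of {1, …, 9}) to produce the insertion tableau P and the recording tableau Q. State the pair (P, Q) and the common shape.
P = [1, 2, 3, 4, 6] / [5, 8, 9] / [7];  Q = [1, 3, 4, 6, 7] / [2, 5, 8] / [9];  common shape = (5, 3, 1)

Row-insert the values π_1, π_2, … into P one at a time, bumping the leftmost entry strictly greater than the inserted value down to the next row. The recording tableau Q records, in position (i, j), the step at which that cell was added to P.
  Insert 7 (step 1): P = [7];  Q = [1]
  Insert 1 (step 2): P = [1] / [7];  Q = [1] / [2]
  Insert 2 (step 3): P = [1, 2] / [7];  Q = [1, 3] / [2]
  Insert 8 (step 4): P = [1, 2, 8] / [7];  Q = [1, 3, 4] / [2]
  Insert 3 (step 5): P = [1, 2, 3] / [7, 8];  Q = [1, 3, 4] / [2, 5]
  Insert 5 (step 6): P = [1, 2, 3, 5] / [7, 8];  Q = [1, 3, 4, 6] / [2, 5]
  Insert 9 (step 7): P = [1, 2, 3, 5, 9] / [7, 8];  Q = [1, 3, 4, 6, 7] / [2, 5]
  Insert 6 (step 8): P = [1, 2, 3, 5, 6] / [7, 8, 9];  Q = [1, 3, 4, 6, 7] / [2, 5, 8]
  Insert 4 (step 9): P = [1, 2, 3, 4, 6] / [5, 8, 9] / [7];  Q = [1, 3, 4, 6, 7] / [2, 5, 8] / [9]
Final shape: (5, 3, 1).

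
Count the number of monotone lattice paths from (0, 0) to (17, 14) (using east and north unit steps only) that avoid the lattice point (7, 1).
Number of paths = 256029997

Total paths from (0, 0) to (17, 14): C(31, 17) = 265182525. Paths through (7, 1): (paths (0, 0) → (7, 1)) × (paths (7, 1) → (17, 14)) = C(8, 7) · C(23, 10) = 8 · 1144066 = 9152528. Avoidance count = 265182525 − 9152528 = 256029997.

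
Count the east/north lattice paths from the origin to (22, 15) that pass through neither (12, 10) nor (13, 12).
Number of paths = 6705042182

Inclusion–exclusion. Total paths: C(37, 22) = 9364199760. Through P₁: C(22, 12)·C(15, 10) = 1941877938. Through P₂: C(25, 13)·C(12, 9) = 1144066000. Since P₁ is strictly southwest of P₂, a monotone path through both must visit P₁ then P₂; paths through both = C(22, 12)·C(3, 1)·C(12, 9) = 426786360. Avoid both = 9364199760 − 1941877938 − 1144066000 + 426786360 = 6705042182.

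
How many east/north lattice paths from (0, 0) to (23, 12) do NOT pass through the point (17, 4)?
Number of paths = 816478845

Total paths from (0, 0) to (23, 12): C(35, 23) = 834451800. Paths through (17, 4): (paths (0, 0) → (17, 4)) × (paths (17, 4) → (23, 12)) = C(21, 17) · C(14, 6) = 5985 · 3003 = 17972955. Avoidance count = 834451800 − 17972955 = 816478845.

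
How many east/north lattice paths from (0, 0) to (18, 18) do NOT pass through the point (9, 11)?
Number of paths = 7153672900

Total paths from (0, 0) to (18, 18): C(36, 18) = 9075135300. Paths through (9, 11): (paths (0, 0) → (9, 11)) × (paths (9, 11) → (18, 18)) = C(20, 9) · C(16, 9) = 167960 · 11440 = 1921462400. Avoidance count = 9075135300 − 1921462400 = 7153672900.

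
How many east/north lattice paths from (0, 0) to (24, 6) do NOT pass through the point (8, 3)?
Number of paths = 433890

Total paths from (0, 0) to (24, 6): C(30, 24) = 593775. Paths through (8, 3): (paths (0, 0) → (8, 3)) × (paths (8, 3) → (24, 6)) = C(11, 8) · C(19, 16) = 165 · 969 = 159885. Avoidance count = 593775 − 159885 = 433890.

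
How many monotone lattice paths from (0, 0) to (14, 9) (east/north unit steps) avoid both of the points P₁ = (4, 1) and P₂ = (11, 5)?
Number of paths = 503270

Inclusion–exclusion. Total paths: C(23, 14) = 817190. Through P₁: C(5, 4)·C(18, 10) = 218790. Through P₂: C(16, 11)·C(7, 3) = 152880. Since P₁ is strictly southwest of P₂, a monotone path through both must visit P₁ then P₂; paths through both = C(5, 4)·C(11, 7)·C(7, 3) = 57750. Avoid both = 817190 − 218790 − 152880 + 57750 = 503270.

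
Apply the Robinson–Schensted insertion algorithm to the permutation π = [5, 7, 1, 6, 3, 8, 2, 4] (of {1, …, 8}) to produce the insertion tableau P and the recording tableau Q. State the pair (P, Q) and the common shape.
P = [1, 2, 4] / [3, 6, 8] / [5] / [7];  Q = [1, 2, 6] / [3, 4, 8] / [5] / [7];  common shape = (3, 3, 1, 1)

Row-insert the values π_1, π_2, … into P one at a time, bumping the leftmost entry strictly greater than the inserted value down to the next row. The recording tableau Q records, in position (i, j), the step at which that cell was added to P.
  Insert 5 (step 1): P = [5];  Q = [1]
  Insert 7 (step 2): P = [5, 7];  Q = [1, 2]
  Insert 1 (step 3): P = [1, 7] / [5];  Q = [1, 2] / [3]
  Insert 6 (step 4): P = [1, 6] / [5, 7];  Q = [1, 2] / [3, 4]
  Insert 3 (step 5): P = [1, 3] / [5, 6] / [7];  Q = [1, 2] / [3, 4] / [5]
  Insert 8 (step 6): P = [1, 3, 8] / [5, 6] / [7];  Q = [1, 2, 6] / [3, 4] / [5]
  Insert 2 (step 7): P = [1, 2, 8] / [3, 6] / [5] / [7];  Q = [1, 2, 6] / [3, 4] / [5] / [7]
  Insert 4 (step 8): P = [1, 2, 4] / [3, 6, 8] / [5] / [7];  Q = [1, 2, 6] / [3, 4, 8] / [5] / [7]
Final shape: (3, 3, 1, 1).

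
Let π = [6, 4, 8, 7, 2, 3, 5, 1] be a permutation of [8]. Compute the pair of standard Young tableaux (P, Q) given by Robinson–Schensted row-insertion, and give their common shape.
P = [1, 3, 5] / [2, 7] / [4, 8] / [6];  Q = [1, 3, 7] / [2, 4] / [5, 6] / [8];  common shape = (3, 2, 2, 1)

Row-insert the values π_1, π_2, … into P one at a time, bumping the leftmost entry strictly greater than the inserted value down to the next row. The recording tableau Q records, in position (i, j), the step at which that cell was added to P.
  Insert 6 (step 1): P = [6];  Q = [1]
  Insert 4 (step 2): P = [4] / [6];  Q = [1] / [2]
  Insert 8 (step 3): P = [4, 8] / [6];  Q = [1, 3] / [2]
  Insert 7 (step 4): P = [4, 7] / [6, 8];  Q = [1, 3] / [2, 4]
  Insert 2 (step 5): P = [2, 7] / [4, 8] / [6];  Q = [1, 3] / [2, 4] / [5]
  Insert 3 (step 6): P = [2, 3] / [4, 7] / [6, 8];  Q = [1, 3] / [2, 4] / [5, 6]
  Insert 5 (step 7): P = [2, 3, 5] / [4, 7] / [6, 8];  Q = [1, 3, 7] / [2, 4] / [5, 6]
  Insert 1 (step 8): P = [1, 3, 5] / [2, 7] / [4, 8] / [6];  Q = [1, 3, 7] / [2, 4] / [5, 6] / [8]
Final shape: (3, 2, 2, 1).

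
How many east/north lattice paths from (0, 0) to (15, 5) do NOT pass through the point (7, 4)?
Number of paths = 12534

Total paths from (0, 0) to (15, 5): C(20, 15) = 15504. Paths through (7, 4): (paths (0, 0) → (7, 4)) × (paths (7, 4) → (15, 5)) = C(11, 7) · C(9, 8) = 330 · 9 = 2970. Avoidance count = 15504 − 2970 = 12534.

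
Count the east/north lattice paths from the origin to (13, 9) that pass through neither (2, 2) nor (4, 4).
Number of paths = 238408

Inclusion–exclusion. Total paths: C(22, 13) = 497420. Through P₁: C(4, 2)·C(18, 11) = 190944. Through P₂: C(8, 4)·C(14, 9) = 140140. Since P₁ is strictly southwest of P₂, a monotone path through both must visit P₁ then P₂; paths through both = C(4, 2)·C(4, 2)·C(14, 9) = 72072. Avoid both = 497420 − 190944 − 140140 + 72072 = 238408.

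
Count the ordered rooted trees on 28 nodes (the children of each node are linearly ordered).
C_27 = 69533550916004

These ordered rooted trees are counted by the Catalan number C_n = (1/(n + 1)) · C(2n, n). For n = 27: C_27 = (1/28) · C(54, 27) = 1946939425648112/28 = 69533550916004.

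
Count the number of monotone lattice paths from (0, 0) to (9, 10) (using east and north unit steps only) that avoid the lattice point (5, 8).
Number of paths = 73073

Total paths from (0, 0) to (9, 10): C(19, 9) = 92378. Paths through (5, 8): (paths (0, 0) → (5, 8)) × (paths (5, 8) → (9, 10)) = C(13, 5) · C(6, 4) = 1287 · 15 = 19305. Avoidance count = 92378 − 19305 = 73073.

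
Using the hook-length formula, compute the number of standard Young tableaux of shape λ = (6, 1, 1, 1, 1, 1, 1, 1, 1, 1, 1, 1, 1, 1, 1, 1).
# SYT of shape (6, 1, 1, 1, 1, 1, 1, 1, 1, 1, 1, 1, 1, 1, 1, 1) = 15504

Hook-length formula: f^λ = n! / Π hook(c), product over all cells c of the Young diagram. For λ = (6, 1, 1, 1, 1, 1, 1, 1, 1, 1, 1, 1, 1, 1, 1, 1), n = 21 boxes. Hook lengths by row (left-to-right, top-to-bottom): [21, 5, 4, 3, 2, 1]; [15]; [14]; [13]; [12]; [11]; [10]; [9]; [8]; [7]; [6]; [5]; [4]; [3]; [2]; [1]. Product of hooks = 3295339407360000. So f^λ = 21! / 3295339407360000 = 51090942171709440000 / 3295339407360000 = 15504.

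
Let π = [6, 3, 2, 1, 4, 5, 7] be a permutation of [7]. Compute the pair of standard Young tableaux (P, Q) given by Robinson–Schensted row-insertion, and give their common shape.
P = [1, 4, 5, 7] / [2] / [3] / [6];  Q = [1, 5, 6, 7] / [2] / [3] / [4];  common shape = (4, 1, 1, 1)

Row-insert the values π_1, π_2, … into P one at a time, bumping the leftmost entry strictly greater than the inserted value down to the next row. The recording tableau Q records, in position (i, j), the step at which that cell was added to P.
  Insert 6 (step 1): P = [6];  Q = [1]
  Insert 3 (step 2): P = [3] / [6];  Q = [1] / [2]
  Insert 2 (step 3): P = [2] / [3] / [6];  Q = [1] / [2] / [3]
  Insert 1 (step 4): P = [1] / [2] / [3] / [6];  Q = [1] / [2] / [3] / [4]
  Insert 4 (step 5): P = [1, 4] / [2] / [3] / [6];  Q = [1, 5] / [2] / [3] / [4]
  Insert 5 (step 6): P = [1, 4, 5] / [2] / [3] / [6];  Q = [1, 5, 6] / [2] / [3] / [4]
  Insert 7 (step 7): P = [1, 4, 5, 7] / [2] / [3] / [6];  Q = [1, 5, 6, 7] / [2] / [3] / [4]
Final shape: (4, 1, 1, 1).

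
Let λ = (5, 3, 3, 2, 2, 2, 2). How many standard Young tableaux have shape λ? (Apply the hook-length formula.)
# SYT of shape (5, 3, 3, 2, 2, 2, 2) = 8162856

Hook-length formula: f^λ = n! / Π hook(c), product over all cells c of the Young diagram. For λ = (5, 3, 3, 2, 2, 2, 2), n = 19 boxes. Hook lengths by row (left-to-right, top-to-bottom): [11, 10, 5, 2, 1]; [8, 7, 2]; [7, 6, 1]; [5, 4]; [4, 3]; [3, 2]; [2, 1]. Product of hooks = 14902272000. So f^λ = 19! / 14902272000 = 121645100408832000 / 14902272000 = 8162856.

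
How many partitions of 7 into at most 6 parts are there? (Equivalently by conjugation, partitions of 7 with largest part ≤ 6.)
p(7, parts ≤ 6) = 14

Partitions of 7 with all parts ≤ 6: 6+1, 5+2, 5+1+1, 4+3, 4+2+1, 4+1+1+1, 3+3+1, 3+2+2, 3+2+1+1, 3+1+1+1+1, 2+2+2+1, 2+2+1+1+1, 2+1+1+1+1+1, 1+1+1+1+1+1+1. Count = 14.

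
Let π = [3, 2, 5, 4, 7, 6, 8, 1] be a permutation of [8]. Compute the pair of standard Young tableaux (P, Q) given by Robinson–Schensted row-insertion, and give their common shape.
P = [1, 4, 6, 8] / [2, 5, 7] / [3];  Q = [1, 3, 5, 7] / [2, 4, 6] / [8];  common shape = (4, 3, 1)

Row-insert the values π_1, π_2, … into P one at a time, bumping the leftmost entry strictly greater than the inserted value down to the next row. The recording tableau Q records, in position (i, j), the step at which that cell was added to P.
  Insert 3 (step 1): P = [3];  Q = [1]
  Insert 2 (step 2): P = [2] / [3];  Q = [1] / [2]
  Insert 5 (step 3): P = [2, 5] / [3];  Q = [1, 3] / [2]
  Insert 4 (step 4): P = [2, 4] / [3, 5];  Q = [1, 3] / [2, 4]
  Insert 7 (step 5): P = [2, 4, 7] / [3, 5];  Q = [1, 3, 5] / [2, 4]
  Insert 6 (step 6): P = [2, 4, 6] / [3, 5, 7];  Q = [1, 3, 5] / [2, 4, 6]
  Insert 8 (step 7): P = [2, 4, 6, 8] / [3, 5, 7];  Q = [1, 3, 5, 7] / [2, 4, 6]
  Insert 1 (step 8): P = [1, 4, 6, 8] / [2, 5, 7] / [3];  Q = [1, 3, 5, 7] / [2, 4, 6] / [8]
Final shape: (4, 3, 1).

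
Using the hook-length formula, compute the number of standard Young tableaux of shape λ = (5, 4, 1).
# SYT of shape (5, 4, 1) = 288

Hook-length formula: f^λ = n! / Π hook(c), product over all cells c of the Young diagram. For λ = (5, 4, 1), n = 10 boxes. Hook lengths by row (left-to-right, top-to-bottom): [7, 5, 4, 3, 1]; [5, 3, 2, 1]; [1]. Product of hooks = 12600. So f^λ = 10! / 12600 = 3628800 / 12600 = 288.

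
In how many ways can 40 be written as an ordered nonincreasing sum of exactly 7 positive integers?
p(40, 7 parts) = 2738

Partitions of n into exactly k parts are in bijection with partitions of n − k into at most k parts (subtract 1 from each part). So p(40, exactly 7) = p(33, parts ≤ 7). Computing via the recurrence p(m, j) = p(m, j−1) + p(m−j, j) gives 2738.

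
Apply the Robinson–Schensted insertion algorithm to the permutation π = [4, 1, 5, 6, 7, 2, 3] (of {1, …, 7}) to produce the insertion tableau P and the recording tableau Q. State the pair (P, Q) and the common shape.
P = [1, 2, 3, 7] / [4, 5, 6];  Q = [1, 3, 4, 5] / [2, 6, 7];  common shape = (4, 3)

Row-insert the values π_1, π_2, … into P one at a time, bumping the leftmost entry strictly greater than the inserted value down to the next row. The recording tableau Q records, in position (i, j), the step at which that cell was added to P.
  Insert 4 (step 1): P = [4];  Q = [1]
  Insert 1 (step 2): P = [1] / [4];  Q = [1] / [2]
  Insert 5 (step 3): P = [1, 5] / [4];  Q = [1, 3] / [2]
  Insert 6 (step 4): P = [1, 5, 6] / [4];  Q = [1, 3, 4] / [2]
  Insert 7 (step 5): P = [1, 5, 6, 7] / [4];  Q = [1, 3, 4, 5] / [2]
  Insert 2 (step 6): P = [1, 2, 6, 7] / [4, 5];  Q = [1, 3, 4, 5] / [2, 6]
  Insert 3 (step 7): P = [1, 2, 3, 7] / [4, 5, 6];  Q = [1, 3, 4, 5] / [2, 6, 7]
Final shape: (4, 3).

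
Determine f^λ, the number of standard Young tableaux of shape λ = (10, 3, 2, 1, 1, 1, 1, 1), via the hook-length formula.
# SYT of shape (10, 3, 2, 1, 1, 1, 1, 1) = 12646400

Hook-length formula: f^λ = n! / Π hook(c), product over all cells c of the Young diagram. For λ = (10, 3, 2, 1, 1, 1, 1, 1), n = 20 boxes. Hook lengths by row (left-to-right, top-to-bottom): [17, 11, 9, 7, 6, 5, 4, 3, 2, 1]; [9, 3, 1]; [7, 1]; [5]; [4]; [3]; [2]; [1]. Product of hooks = 192379017600. So f^λ = 20! / 192379017600 = 2432902008176640000 / 192379017600 = 12646400.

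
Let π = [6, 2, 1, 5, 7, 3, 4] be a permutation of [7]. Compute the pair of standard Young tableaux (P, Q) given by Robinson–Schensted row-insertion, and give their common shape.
P = [1, 3, 4] / [2, 5, 7] / [6];  Q = [1, 4, 5] / [2, 6, 7] / [3];  common shape = (3, 3, 1)

Row-insert the values π_1, π_2, … into P one at a time, bumping the leftmost entry strictly greater than the inserted value down to the next row. The recording tableau Q records, in position (i, j), the step at which that cell was added to P.
  Insert 6 (step 1): P = [6];  Q = [1]
  Insert 2 (step 2): P = [2] / [6];  Q = [1] / [2]
  Insert 1 (step 3): P = [1] / [2] / [6];  Q = [1] / [2] / [3]
  Insert 5 (step 4): P = [1, 5] / [2] / [6];  Q = [1, 4] / [2] / [3]
  Insert 7 (step 5): P = [1, 5, 7] / [2] / [6];  Q = [1, 4, 5] / [2] / [3]
  Insert 3 (step 6): P = [1, 3, 7] / [2, 5] / [6];  Q = [1, 4, 5] / [2, 6] / [3]
  Insert 4 (step 7): P = [1, 3, 4] / [2, 5, 7] / [6];  Q = [1, 4, 5] / [2, 6, 7] / [3]
Final shape: (3, 3, 1).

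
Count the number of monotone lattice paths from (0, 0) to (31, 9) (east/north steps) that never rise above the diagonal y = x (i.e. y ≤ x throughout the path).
Number of paths = 196534195

By the reflection principle (André's argument), the number of monotone paths to (31, 9) with n ≤ m that never go above y = x is C(40, 31) − C(40, 32) = 273438880 − 76904685 = 196534195.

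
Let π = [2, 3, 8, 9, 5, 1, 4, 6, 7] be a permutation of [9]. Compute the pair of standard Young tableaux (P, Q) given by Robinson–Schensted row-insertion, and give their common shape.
P = [1, 3, 4, 6, 7] / [2, 5, 9] / [8];  Q = [1, 2, 3, 4, 9] / [5, 7, 8] / [6];  common shape = (5, 3, 1)

Row-insert the values π_1, π_2, … into P one at a time, bumping the leftmost entry strictly greater than the inserted value down to the next row. The recording tableau Q records, in position (i, j), the step at which that cell was added to P.
  Insert 2 (step 1): P = [2];  Q = [1]
  Insert 3 (step 2): P = [2, 3];  Q = [1, 2]
  Insert 8 (step 3): P = [2, 3, 8];  Q = [1, 2, 3]
  Insert 9 (step 4): P = [2, 3, 8, 9];  Q = [1, 2, 3, 4]
  Insert 5 (step 5): P = [2, 3, 5, 9] / [8];  Q = [1, 2, 3, 4] / [5]
  Insert 1 (step 6): P = [1, 3, 5, 9] / [2] / [8];  Q = [1, 2, 3, 4] / [5] / [6]
  Insert 4 (step 7): P = [1, 3, 4, 9] / [2, 5] / [8];  Q = [1, 2, 3, 4] / [5, 7] / [6]
  Insert 6 (step 8): P = [1, 3, 4, 6] / [2, 5, 9] / [8];  Q = [1, 2, 3, 4] / [5, 7, 8] / [6]
  Insert 7 (step 9): P = [1, 3, 4, 6, 7] / [2, 5, 9] / [8];  Q = [1, 2, 3, 4, 9] / [5, 7, 8] / [6]
Final shape: (5, 3, 1).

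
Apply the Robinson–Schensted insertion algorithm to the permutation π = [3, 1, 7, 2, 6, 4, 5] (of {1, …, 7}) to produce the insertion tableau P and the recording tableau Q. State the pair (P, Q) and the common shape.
P = [1, 2, 4, 5] / [3, 6] / [7];  Q = [1, 3, 5, 7] / [2, 4] / [6];  common shape = (4, 2, 1)

Row-insert the values π_1, π_2, … into P one at a time, bumping the leftmost entry strictly greater than the inserted value down to the next row. The recording tableau Q records, in position (i, j), the step at which that cell was added to P.
  Insert 3 (step 1): P = [3];  Q = [1]
  Insert 1 (step 2): P = [1] / [3];  Q = [1] / [2]
  Insert 7 (step 3): P = [1, 7] / [3];  Q = [1, 3] / [2]
  Insert 2 (step 4): P = [1, 2] / [3, 7];  Q = [1, 3] / [2, 4]
  Insert 6 (step 5): P = [1, 2, 6] / [3, 7];  Q = [1, 3, 5] / [2, 4]
  Insert 4 (step 6): P = [1, 2, 4] / [3, 6] / [7];  Q = [1, 3, 5] / [2, 4] / [6]
  Insert 5 (step 7): P = [1, 2, 4, 5] / [3, 6] / [7];  Q = [1, 3, 5, 7] / [2, 4] / [6]
Final shape: (4, 2, 1).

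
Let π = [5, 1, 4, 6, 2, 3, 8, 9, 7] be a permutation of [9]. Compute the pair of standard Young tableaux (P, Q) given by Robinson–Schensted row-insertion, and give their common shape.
P = [1, 2, 3, 7, 9] / [4, 6, 8] / [5];  Q = [1, 3, 4, 7, 8] / [2, 6, 9] / [5];  common shape = (5, 3, 1)

Row-insert the values π_1, π_2, … into P one at a time, bumping the leftmost entry strictly greater than the inserted value down to the next row. The recording tableau Q records, in position (i, j), the step at which that cell was added to P.
  Insert 5 (step 1): P = [5];  Q = [1]
  Insert 1 (step 2): P = [1] / [5];  Q = [1] / [2]
  Insert 4 (step 3): P = [1, 4] / [5];  Q = [1, 3] / [2]
  Insert 6 (step 4): P = [1, 4, 6] / [5];  Q = [1, 3, 4] / [2]
  Insert 2 (step 5): P = [1, 2, 6] / [4] / [5];  Q = [1, 3, 4] / [2] / [5]
  Insert 3 (step 6): P = [1, 2, 3] / [4, 6] / [5];  Q = [1, 3, 4] / [2, 6] / [5]
  Insert 8 (step 7): P = [1, 2, 3, 8] / [4, 6] / [5];  Q = [1, 3, 4, 7] / [2, 6] / [5]
  Insert 9 (step 8): P = [1, 2, 3, 8, 9] / [4, 6] / [5];  Q = [1, 3, 4, 7, 8] / [2, 6] / [5]
  Insert 7 (step 9): P = [1, 2, 3, 7, 9] / [4, 6, 8] / [5];  Q = [1, 3, 4, 7, 8] / [2, 6, 9] / [5]
Final shape: (5, 3, 1).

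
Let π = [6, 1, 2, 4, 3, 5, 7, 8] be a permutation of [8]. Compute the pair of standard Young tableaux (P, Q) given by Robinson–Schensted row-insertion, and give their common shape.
P = [1, 2, 3, 5, 7, 8] / [4] / [6];  Q = [1, 3, 4, 6, 7, 8] / [2] / [5];  common shape = (6, 1, 1)

Row-insert the values π_1, π_2, … into P one at a time, bumping the leftmost entry strictly greater than the inserted value down to the next row. The recording tableau Q records, in position (i, j), the step at which that cell was added to P.
  Insert 6 (step 1): P = [6];  Q = [1]
  Insert 1 (step 2): P = [1] / [6];  Q = [1] / [2]
  Insert 2 (step 3): P = [1, 2] / [6];  Q = [1, 3] / [2]
  Insert 4 (step 4): P = [1, 2, 4] / [6];  Q = [1, 3, 4] / [2]
  Insert 3 (step 5): P = [1, 2, 3] / [4] / [6];  Q = [1, 3, 4] / [2] / [5]
  Insert 5 (step 6): P = [1, 2, 3, 5] / [4] / [6];  Q = [1, 3, 4, 6] / [2] / [5]
  Insert 7 (step 7): P = [1, 2, 3, 5, 7] / [4] / [6];  Q = [1, 3, 4, 6, 7] / [2] / [5]
  Insert 8 (step 8): P = [1, 2, 3, 5, 7, 8] / [4] / [6];  Q = [1, 3, 4, 6, 7, 8] / [2] / [5]
Final shape: (6, 1, 1).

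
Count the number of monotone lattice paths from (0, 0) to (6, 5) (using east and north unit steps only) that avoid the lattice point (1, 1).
Number of paths = 210

Total paths from (0, 0) to (6, 5): C(11, 6) = 462. Paths through (1, 1): (paths (0, 0) → (1, 1)) × (paths (1, 1) → (6, 5)) = C(2, 1) · C(9, 5) = 2 · 126 = 252. Avoidance count = 462 − 252 = 210.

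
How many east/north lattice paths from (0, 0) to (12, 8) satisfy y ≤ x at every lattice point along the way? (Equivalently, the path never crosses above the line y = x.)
Number of paths = 48450

By the reflection principle (André's argument), the number of monotone paths to (12, 8) with n ≤ m that never go above y = x is C(20, 12) − C(20, 13) = 125970 − 77520 = 48450.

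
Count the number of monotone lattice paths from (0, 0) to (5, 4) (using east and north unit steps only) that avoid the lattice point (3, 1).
Number of paths = 86

Total paths from (0, 0) to (5, 4): C(9, 5) = 126. Paths through (3, 1): (paths (0, 0) → (3, 1)) × (paths (3, 1) → (5, 4)) = C(4, 3) · C(5, 2) = 4 · 10 = 40. Avoidance count = 126 − 40 = 86.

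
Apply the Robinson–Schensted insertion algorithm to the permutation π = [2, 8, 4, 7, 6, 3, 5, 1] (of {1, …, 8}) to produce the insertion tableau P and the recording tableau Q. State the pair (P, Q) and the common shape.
P = [1, 3, 5] / [2, 6] / [4] / [7] / [8];  Q = [1, 2, 4] / [3, 7] / [5] / [6] / [8];  common shape = (3, 2, 1, 1, 1)

Row-insert the values π_1, π_2, … into P one at a time, bumping the leftmost entry strictly greater than the inserted value down to the next row. The recording tableau Q records, in position (i, j), the step at which that cell was added to P.
  Insert 2 (step 1): P = [2];  Q = [1]
  Insert 8 (step 2): P = [2, 8];  Q = [1, 2]
  Insert 4 (step 3): P = [2, 4] / [8];  Q = [1, 2] / [3]
  Insert 7 (step 4): P = [2, 4, 7] / [8];  Q = [1, 2, 4] / [3]
  Insert 6 (step 5): P = [2, 4, 6] / [7] / [8];  Q = [1, 2, 4] / [3] / [5]
  Insert 3 (step 6): P = [2, 3, 6] / [4] / [7] / [8];  Q = [1, 2, 4] / [3] / [5] / [6]
  Insert 5 (step 7): P = [2, 3, 5] / [4, 6] / [7] / [8];  Q = [1, 2, 4] / [3, 7] / [5] / [6]
  Insert 1 (step 8): P = [1, 3, 5] / [2, 6] / [4] / [7] / [8];  Q = [1, 2, 4] / [3, 7] / [5] / [6] / [8]
Final shape: (3, 2, 1, 1, 1).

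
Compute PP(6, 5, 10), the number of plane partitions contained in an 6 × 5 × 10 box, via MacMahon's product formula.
PP(6, 5, 10) = 559611782036736

Evaluate the triple product over i = 1..6, j = 1..5, k = 1..10. The factors are (2/1) · (3/2) · (4/3) · (5/4) · (6/5) · (7/6) · (8/7) · (9/8) · … (300 factors total). The numerators and denominators telescope so the product is an integer; carrying out the multiplication exactly gives PP(6, 5, 10) = 559611782036736.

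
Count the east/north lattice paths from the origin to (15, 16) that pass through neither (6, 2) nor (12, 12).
Number of paths = 190861255

Inclusion–exclusion. Total paths: C(31, 15) = 300540195. Through P₁: C(8, 6)·C(23, 9) = 22881320. Through P₂: C(24, 12)·C(7, 3) = 94645460. Since P₁ is strictly southwest of P₂, a monotone path through both must visit P₁ then P₂; paths through both = C(8, 6)·C(16, 6)·C(7, 3) = 7847840. Avoid both = 300540195 − 22881320 − 94645460 + 7847840 = 190861255.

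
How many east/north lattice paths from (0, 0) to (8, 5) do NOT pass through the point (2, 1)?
Number of paths = 657

Total paths from (0, 0) to (8, 5): C(13, 8) = 1287. Paths through (2, 1): (paths (0, 0) → (2, 1)) × (paths (2, 1) → (8, 5)) = C(3, 2) · C(10, 6) = 3 · 210 = 630. Avoidance count = 1287 − 630 = 657.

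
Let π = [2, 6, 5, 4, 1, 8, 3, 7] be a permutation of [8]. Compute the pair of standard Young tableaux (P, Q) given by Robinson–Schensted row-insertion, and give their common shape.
P = [1, 3, 7] / [2, 4, 8] / [5] / [6];  Q = [1, 2, 6] / [3, 7, 8] / [4] / [5];  common shape = (3, 3, 1, 1)

Row-insert the values π_1, π_2, … into P one at a time, bumping the leftmost entry strictly greater than the inserted value down to the next row. The recording tableau Q records, in position (i, j), the step at which that cell was added to P.
  Insert 2 (step 1): P = [2];  Q = [1]
  Insert 6 (step 2): P = [2, 6];  Q = [1, 2]
  Insert 5 (step 3): P = [2, 5] / [6];  Q = [1, 2] / [3]
  Insert 4 (step 4): P = [2, 4] / [5] / [6];  Q = [1, 2] / [3] / [4]
  Insert 1 (step 5): P = [1, 4] / [2] / [5] / [6];  Q = [1, 2] / [3] / [4] / [5]
  Insert 8 (step 6): P = [1, 4, 8] / [2] / [5] / [6];  Q = [1, 2, 6] / [3] / [4] / [5]
  Insert 3 (step 7): P = [1, 3, 8] / [2, 4] / [5] / [6];  Q = [1, 2, 6] / [3, 7] / [4] / [5]
  Insert 7 (step 8): P = [1, 3, 7] / [2, 4, 8] / [5] / [6];  Q = [1, 2, 6] / [3, 7, 8] / [4] / [5]
Final shape: (3, 3, 1, 1).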